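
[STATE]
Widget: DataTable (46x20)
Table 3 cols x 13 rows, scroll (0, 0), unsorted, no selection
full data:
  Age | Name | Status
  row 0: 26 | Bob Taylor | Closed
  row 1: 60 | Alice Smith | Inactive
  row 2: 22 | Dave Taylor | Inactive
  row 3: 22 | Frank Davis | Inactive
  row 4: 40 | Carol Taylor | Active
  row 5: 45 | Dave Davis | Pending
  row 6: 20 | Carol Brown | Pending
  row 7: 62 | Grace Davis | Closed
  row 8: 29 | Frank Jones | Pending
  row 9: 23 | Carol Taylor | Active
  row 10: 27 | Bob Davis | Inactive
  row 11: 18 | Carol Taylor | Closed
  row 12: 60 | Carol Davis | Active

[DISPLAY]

Age│Name        │Status                       
───┼────────────┼────────                     
26 │Bob Taylor  │Closed                       
60 │Alice Smith │Inactive                     
22 │Dave Taylor │Inactive                     
22 │Frank Davis │Inactive                     
40 │Carol Taylor│Active                       
45 │Dave Davis  │Pending                      
20 │Carol Brown │Pending                      
62 │Grace Davis │Closed                       
29 │Frank Jones │Pending                      
23 │Carol Taylor│Active                       
27 │Bob Davis   │Inactive                     
18 │Carol Taylor│Closed                       
60 │Carol Davis │Active                       
                                              
                                              
                                              
                                              
                                              


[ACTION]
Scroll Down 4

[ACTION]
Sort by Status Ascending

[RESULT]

Age│Name        │Status ▲                     
───┼────────────┼────────                     
40 │Carol Taylor│Active                       
23 │Carol Taylor│Active                       
60 │Carol Davis │Active                       
26 │Bob Taylor  │Closed                       
62 │Grace Davis │Closed                       
18 │Carol Taylor│Closed                       
60 │Alice Smith │Inactive                     
22 │Dave Taylor │Inactive                     
22 │Frank Davis │Inactive                     
27 │Bob Davis   │Inactive                     
45 │Dave Davis  │Pending                      
20 │Carol Brown │Pending                      
29 │Frank Jones │Pending                      
                                              
                                              
                                              
                                              
                                              


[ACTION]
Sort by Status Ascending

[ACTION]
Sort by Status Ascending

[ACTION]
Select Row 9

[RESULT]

Age│Name        │Status ▲                     
───┼────────────┼────────                     
40 │Carol Taylor│Active                       
23 │Carol Taylor│Active                       
60 │Carol Davis │Active                       
26 │Bob Taylor  │Closed                       
62 │Grace Davis │Closed                       
18 │Carol Taylor│Closed                       
60 │Alice Smith │Inactive                     
22 │Dave Taylor │Inactive                     
22 │Frank Davis │Inactive                     
>7 │Bob Davis   │Inactive                     
45 │Dave Davis  │Pending                      
20 │Carol Brown │Pending                      
29 │Frank Jones │Pending                      
                                              
                                              
                                              
                                              
                                              


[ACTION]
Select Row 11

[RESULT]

Age│Name        │Status ▲                     
───┼────────────┼────────                     
40 │Carol Taylor│Active                       
23 │Carol Taylor│Active                       
60 │Carol Davis │Active                       
26 │Bob Taylor  │Closed                       
62 │Grace Davis │Closed                       
18 │Carol Taylor│Closed                       
60 │Alice Smith │Inactive                     
22 │Dave Taylor │Inactive                     
22 │Frank Davis │Inactive                     
27 │Bob Davis   │Inactive                     
45 │Dave Davis  │Pending                      
>0 │Carol Brown │Pending                      
29 │Frank Jones │Pending                      
                                              
                                              
                                              
                                              
                                              


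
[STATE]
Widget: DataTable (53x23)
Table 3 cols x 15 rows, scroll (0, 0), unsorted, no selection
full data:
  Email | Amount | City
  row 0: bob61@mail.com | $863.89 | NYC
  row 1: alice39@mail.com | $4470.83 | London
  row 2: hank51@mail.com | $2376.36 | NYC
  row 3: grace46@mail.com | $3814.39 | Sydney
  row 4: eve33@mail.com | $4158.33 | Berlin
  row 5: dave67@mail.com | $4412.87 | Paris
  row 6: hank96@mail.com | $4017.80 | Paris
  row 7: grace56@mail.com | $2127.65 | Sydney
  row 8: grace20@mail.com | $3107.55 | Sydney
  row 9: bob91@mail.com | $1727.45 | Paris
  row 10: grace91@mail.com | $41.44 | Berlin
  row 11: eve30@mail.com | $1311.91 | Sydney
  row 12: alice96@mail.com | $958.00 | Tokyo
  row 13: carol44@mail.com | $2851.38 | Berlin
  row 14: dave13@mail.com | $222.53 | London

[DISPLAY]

Email           │Amount  │City                       
────────────────┼────────┼──────                     
bob61@mail.com  │$863.89 │NYC                        
alice39@mail.com│$4470.83│London                     
hank51@mail.com │$2376.36│NYC                        
grace46@mail.com│$3814.39│Sydney                     
eve33@mail.com  │$4158.33│Berlin                     
dave67@mail.com │$4412.87│Paris                      
hank96@mail.com │$4017.80│Paris                      
grace56@mail.com│$2127.65│Sydney                     
grace20@mail.com│$3107.55│Sydney                     
bob91@mail.com  │$1727.45│Paris                      
grace91@mail.com│$41.44  │Berlin                     
eve30@mail.com  │$1311.91│Sydney                     
alice96@mail.com│$958.00 │Tokyo                      
carol44@mail.com│$2851.38│Berlin                     
dave13@mail.com │$222.53 │London                     
                                                     
                                                     
                                                     
                                                     
                                                     
                                                     


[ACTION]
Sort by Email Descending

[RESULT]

Email          ▼│Amount  │City                       
────────────────┼────────┼──────                     
hank96@mail.com │$4017.80│Paris                      
hank51@mail.com │$2376.36│NYC                        
grace91@mail.com│$41.44  │Berlin                     
grace56@mail.com│$2127.65│Sydney                     
grace46@mail.com│$3814.39│Sydney                     
grace20@mail.com│$3107.55│Sydney                     
eve33@mail.com  │$4158.33│Berlin                     
eve30@mail.com  │$1311.91│Sydney                     
dave67@mail.com │$4412.87│Paris                      
dave13@mail.com │$222.53 │London                     
carol44@mail.com│$2851.38│Berlin                     
bob91@mail.com  │$1727.45│Paris                      
bob61@mail.com  │$863.89 │NYC                        
alice96@mail.com│$958.00 │Tokyo                      
alice39@mail.com│$4470.83│London                     
                                                     
                                                     
                                                     
                                                     
                                                     
                                                     


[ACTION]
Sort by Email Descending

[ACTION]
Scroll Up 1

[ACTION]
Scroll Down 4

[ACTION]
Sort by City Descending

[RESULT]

Email           │Amount  │City ▼                     
────────────────┼────────┼──────                     
alice96@mail.com│$958.00 │Tokyo                      
grace56@mail.com│$2127.65│Sydney                     
grace46@mail.com│$3814.39│Sydney                     
grace20@mail.com│$3107.55│Sydney                     
eve30@mail.com  │$1311.91│Sydney                     
hank96@mail.com │$4017.80│Paris                      
dave67@mail.com │$4412.87│Paris                      
bob91@mail.com  │$1727.45│Paris                      
hank51@mail.com │$2376.36│NYC                        
bob61@mail.com  │$863.89 │NYC                        
dave13@mail.com │$222.53 │London                     
alice39@mail.com│$4470.83│London                     
grace91@mail.com│$41.44  │Berlin                     
eve33@mail.com  │$4158.33│Berlin                     
carol44@mail.com│$2851.38│Berlin                     
                                                     
                                                     
                                                     
                                                     
                                                     
                                                     


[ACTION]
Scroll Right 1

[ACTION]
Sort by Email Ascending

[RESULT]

Email          ▲│Amount  │City                       
────────────────┼────────┼──────                     
alice39@mail.com│$4470.83│London                     
alice96@mail.com│$958.00 │Tokyo                      
bob61@mail.com  │$863.89 │NYC                        
bob91@mail.com  │$1727.45│Paris                      
carol44@mail.com│$2851.38│Berlin                     
dave13@mail.com │$222.53 │London                     
dave67@mail.com │$4412.87│Paris                      
eve30@mail.com  │$1311.91│Sydney                     
eve33@mail.com  │$4158.33│Berlin                     
grace20@mail.com│$3107.55│Sydney                     
grace46@mail.com│$3814.39│Sydney                     
grace56@mail.com│$2127.65│Sydney                     
grace91@mail.com│$41.44  │Berlin                     
hank51@mail.com │$2376.36│NYC                        
hank96@mail.com │$4017.80│Paris                      
                                                     
                                                     
                                                     
                                                     
                                                     
                                                     


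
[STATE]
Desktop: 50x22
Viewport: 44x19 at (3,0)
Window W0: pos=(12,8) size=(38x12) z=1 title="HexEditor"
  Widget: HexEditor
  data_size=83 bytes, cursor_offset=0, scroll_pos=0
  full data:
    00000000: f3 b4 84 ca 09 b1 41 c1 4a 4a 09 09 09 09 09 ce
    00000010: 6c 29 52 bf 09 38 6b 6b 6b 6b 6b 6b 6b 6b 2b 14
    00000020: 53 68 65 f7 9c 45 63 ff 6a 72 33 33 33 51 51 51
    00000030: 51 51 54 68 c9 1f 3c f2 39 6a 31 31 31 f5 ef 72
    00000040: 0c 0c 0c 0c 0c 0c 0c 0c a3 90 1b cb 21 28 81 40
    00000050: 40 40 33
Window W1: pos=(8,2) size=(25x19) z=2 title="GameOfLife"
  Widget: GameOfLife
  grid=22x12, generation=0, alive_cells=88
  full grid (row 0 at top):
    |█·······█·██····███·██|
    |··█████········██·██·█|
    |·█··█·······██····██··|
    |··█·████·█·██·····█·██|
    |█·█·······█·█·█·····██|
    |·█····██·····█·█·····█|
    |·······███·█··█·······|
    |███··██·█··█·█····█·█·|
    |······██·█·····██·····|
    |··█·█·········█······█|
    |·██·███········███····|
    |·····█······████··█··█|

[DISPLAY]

                                            
                                            
     ┏━━━━━━━━━━━━━━━━━━━━━━━┓              
     ┃ GameOfLife            ┃              
     ┠───────────────────────┨              
     ┃Gen: 0                 ┃              
     ┃█·······█·██····███·██ ┃              
     ┃··█████········██·██·█ ┃              
     ┃·█··█·······██····██·· ┃━━━━━━━━━━━━━━
     ┃··█·████·█·██·····█·██ ┃              
     ┃█·█·······█·█·█·····██ ┃──────────────
     ┃·█····██·····█·█·····█ ┃a 09 b1 41 c1 
     ┃·······███·█··█······· ┃f 09 38 6b 6b 
     ┃███··██·█··█·█····█·█· ┃7 9c 45 63 ff 
     ┃······██·█·····██····· ┃8 c9 1f 3c f2 
     ┃··█·█·········█······█ ┃c 0c 0c 0c 0c 
     ┃·██·███········███···· ┃              
     ┃·····█······████··█··█ ┃              
     ┃                       ┃              


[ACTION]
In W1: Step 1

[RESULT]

                                            
                                            
     ┏━━━━━━━━━━━━━━━━━━━━━━━┓              
     ┃ GameOfLife            ┃              
     ┠───────────────────────┨              
     ┃Gen: 1                 ┃              
     ┃···███·········██·█·██ ┃              
     ┃·█████·····██··██····█ ┃              
     ┃·█·····█···███·······█ ┃━━━━━━━━━━━━━━
     ┃··█·███···█·······█··█ ┃              
     ┃··██····█·█·█·█····█·· ┃──────────────
     ┃·█····██·█████·█····██ ┃a 09 b1 41 c1 
     ┃█·█··█···██··██······· ┃f 09 38 6b 6b 
     ┃·█···█······█·██······ ┃7 9c 45 63 ff 
     ┃··██··███·····██······ ┃8 c9 1f 3c f2 
     ┃·██·█··█······█··█···· ┃c 0c 0c 0c 0c 
     ┃·██·█·█·········██···· ┃              
     ┃····███······███·█···· ┃              
     ┃                       ┃              


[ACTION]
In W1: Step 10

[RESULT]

                                            
                                            
     ┏━━━━━━━━━━━━━━━━━━━━━━━┓              
     ┃ GameOfLife            ┃              
     ┠───────────────────────┨              
     ┃Gen: 11                ┃              
     ┃······················ ┃              
     ┃··██·················· ┃              
     ┃··███················· ┃━━━━━━━━━━━━━━
     ┃···██················· ┃              
     ┃·····█················ ┃──────────────
     ┃···█·█··██············ ┃a 09 b1 41 c1 
     ┃··█···█·██············ ┃f 09 38 6b 6b 
     ┃···█·█···········█···· ┃7 9c 45 63 ff 
     ┃····█············███·· ┃8 c9 1f 3c f2 
     ┃·······█········██·██· ┃c 0c 0c 0c 0c 
     ┃······█·█·······██·██· ┃              
     ┃······██········██···· ┃              
     ┃                       ┃              


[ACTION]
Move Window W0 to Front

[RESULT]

                                            
                                            
     ┏━━━━━━━━━━━━━━━━━━━━━━━┓              
     ┃ GameOfLife            ┃              
     ┠───────────────────────┨              
     ┃Gen: 11                ┃              
     ┃······················ ┃              
     ┃··██·················· ┃              
     ┃··█┏━━━━━━━━━━━━━━━━━━━━━━━━━━━━━━━━━━
     ┃···┃ HexEditor                        
     ┃···┠──────────────────────────────────
     ┃···┃00000000  F3 b4 84 ca 09 b1 41 c1 
     ┃··█┃00000010  6c 29 52 bf 09 38 6b 6b 
     ┃···┃00000020  53 68 65 f7 9c 45 63 ff 
     ┃···┃00000030  51 51 54 68 c9 1f 3c f2 
     ┃···┃00000040  0c 0c 0c 0c 0c 0c 0c 0c 
     ┃···┃00000050  40 40 33                
     ┃···┃                                  
     ┃   ┃                                  


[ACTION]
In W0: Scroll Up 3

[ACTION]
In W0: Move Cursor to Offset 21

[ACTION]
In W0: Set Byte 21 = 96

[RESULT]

                                            
                                            
     ┏━━━━━━━━━━━━━━━━━━━━━━━┓              
     ┃ GameOfLife            ┃              
     ┠───────────────────────┨              
     ┃Gen: 11                ┃              
     ┃······················ ┃              
     ┃··██·················· ┃              
     ┃··█┏━━━━━━━━━━━━━━━━━━━━━━━━━━━━━━━━━━
     ┃···┃ HexEditor                        
     ┃···┠──────────────────────────────────
     ┃···┃00000000  f3 b4 84 ca 09 b1 41 c1 
     ┃··█┃00000010  6c 29 52 bf 09 96 6b 6b 
     ┃···┃00000020  53 68 65 f7 9c 45 63 ff 
     ┃···┃00000030  51 51 54 68 c9 1f 3c f2 
     ┃···┃00000040  0c 0c 0c 0c 0c 0c 0c 0c 
     ┃···┃00000050  40 40 33                
     ┃···┃                                  
     ┃   ┃                                  


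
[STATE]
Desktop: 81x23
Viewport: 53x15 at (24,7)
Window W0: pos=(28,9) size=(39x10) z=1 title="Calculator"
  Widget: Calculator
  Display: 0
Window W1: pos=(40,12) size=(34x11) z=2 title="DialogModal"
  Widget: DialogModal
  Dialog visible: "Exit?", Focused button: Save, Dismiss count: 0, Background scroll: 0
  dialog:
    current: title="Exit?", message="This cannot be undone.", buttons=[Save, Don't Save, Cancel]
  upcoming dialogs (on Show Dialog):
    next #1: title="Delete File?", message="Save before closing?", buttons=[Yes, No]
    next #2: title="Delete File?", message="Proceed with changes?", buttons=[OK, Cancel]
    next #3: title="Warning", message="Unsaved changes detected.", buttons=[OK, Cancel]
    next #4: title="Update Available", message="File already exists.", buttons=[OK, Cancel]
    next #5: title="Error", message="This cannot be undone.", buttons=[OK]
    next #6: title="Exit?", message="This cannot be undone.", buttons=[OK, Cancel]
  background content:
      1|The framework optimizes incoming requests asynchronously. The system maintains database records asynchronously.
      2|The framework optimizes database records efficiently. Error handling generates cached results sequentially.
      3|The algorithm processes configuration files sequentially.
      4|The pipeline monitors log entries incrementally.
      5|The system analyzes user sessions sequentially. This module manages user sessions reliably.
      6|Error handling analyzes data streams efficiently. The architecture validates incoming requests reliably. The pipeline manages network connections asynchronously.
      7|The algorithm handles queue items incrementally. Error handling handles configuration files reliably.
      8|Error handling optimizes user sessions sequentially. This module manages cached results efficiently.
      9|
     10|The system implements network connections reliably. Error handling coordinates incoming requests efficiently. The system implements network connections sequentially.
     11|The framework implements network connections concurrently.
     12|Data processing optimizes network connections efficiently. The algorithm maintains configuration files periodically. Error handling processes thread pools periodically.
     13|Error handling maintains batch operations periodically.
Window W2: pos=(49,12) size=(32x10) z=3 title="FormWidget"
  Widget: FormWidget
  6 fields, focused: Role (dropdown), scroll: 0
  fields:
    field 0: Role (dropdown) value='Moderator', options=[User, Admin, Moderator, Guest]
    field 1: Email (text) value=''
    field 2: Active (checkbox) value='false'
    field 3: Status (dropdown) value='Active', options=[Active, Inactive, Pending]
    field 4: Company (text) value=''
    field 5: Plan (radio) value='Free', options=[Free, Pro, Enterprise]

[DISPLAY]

                                                     
                                                     
    ┏━━━━━━━━━━━━━━━━━━━━━━━━━━━━━━━━━━━━━┓          
    ┃ Calculator                          ┃          
    ┠─────────────────────────────────────┨          
    ┃           ┏━━━━━━━━┏━━━━━━━━━━━━━━━━━━━━━━━━━━━
    ┃┌───┬───┬──┃ DialogM┃ FormWidget                
    ┃│ 7 │ 8 │ 9┠────────┠───────────────────────────
    ┃├───┼───┼──┃The fram┃> Role:       [Moderator   
    ┃│ 4 │ 5 │ 6┃Th┌─────┃  Email:      [            
    ┃└───┴───┴──┃Th│     ┃  Active:     [ ]          
    ┗━━━━━━━━━━━┃Th│  Thi┃  Status:     [Active      
                ┃Th│[Save┃  Company:    [            
                ┃Er└─────┃  Plan:       (●) Free  ( )
                ┃The algo┗━━━━━━━━━━━━━━━━━━━━━━━━━━━


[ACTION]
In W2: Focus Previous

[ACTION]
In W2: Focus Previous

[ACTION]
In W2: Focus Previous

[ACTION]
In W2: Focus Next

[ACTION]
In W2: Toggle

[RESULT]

                                                     
                                                     
    ┏━━━━━━━━━━━━━━━━━━━━━━━━━━━━━━━━━━━━━┓          
    ┃ Calculator                          ┃          
    ┠─────────────────────────────────────┨          
    ┃           ┏━━━━━━━━┏━━━━━━━━━━━━━━━━━━━━━━━━━━━
    ┃┌───┬───┬──┃ DialogM┃ FormWidget                
    ┃│ 7 │ 8 │ 9┠────────┠───────────────────────────
    ┃├───┼───┼──┃The fram┃  Role:       [Moderator   
    ┃│ 4 │ 5 │ 6┃Th┌─────┃  Email:      [            
    ┃└───┴───┴──┃Th│     ┃  Active:     [ ]          
    ┗━━━━━━━━━━━┃Th│  Thi┃  Status:     [Active      
                ┃Th│[Save┃> Company:    [            
                ┃Er└─────┃  Plan:       (●) Free  ( )
                ┃The algo┗━━━━━━━━━━━━━━━━━━━━━━━━━━━


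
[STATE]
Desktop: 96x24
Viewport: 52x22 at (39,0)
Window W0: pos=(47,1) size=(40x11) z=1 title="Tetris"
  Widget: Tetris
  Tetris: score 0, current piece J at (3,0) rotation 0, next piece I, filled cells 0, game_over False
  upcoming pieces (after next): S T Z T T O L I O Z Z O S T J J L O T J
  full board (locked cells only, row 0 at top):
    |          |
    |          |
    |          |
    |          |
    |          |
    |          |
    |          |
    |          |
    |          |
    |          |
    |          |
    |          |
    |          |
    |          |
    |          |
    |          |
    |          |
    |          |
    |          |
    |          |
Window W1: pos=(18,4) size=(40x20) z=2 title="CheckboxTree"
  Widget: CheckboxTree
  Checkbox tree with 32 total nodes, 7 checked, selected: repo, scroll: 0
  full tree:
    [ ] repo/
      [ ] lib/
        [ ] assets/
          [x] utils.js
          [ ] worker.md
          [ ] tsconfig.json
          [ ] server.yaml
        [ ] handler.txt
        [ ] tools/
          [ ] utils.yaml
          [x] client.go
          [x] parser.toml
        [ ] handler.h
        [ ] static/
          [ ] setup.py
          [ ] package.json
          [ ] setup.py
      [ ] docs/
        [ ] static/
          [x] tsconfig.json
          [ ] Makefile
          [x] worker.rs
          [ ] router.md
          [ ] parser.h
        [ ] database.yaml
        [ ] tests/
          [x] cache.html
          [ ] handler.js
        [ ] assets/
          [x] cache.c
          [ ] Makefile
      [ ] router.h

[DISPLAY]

                                                    
        ┏━━━━━━━━━━━━━━━━━━━━━━━━━━━━━━━━━━━━━━┓    
        ┃ Tetris                               ┃    
        ┠──────────────────────────────────────┨    
━━━━━━━━━━━━━━━━━━┓│Next:                      ┃    
                  ┃│████                       ┃    
──────────────────┨│                           ┃    
                  ┃│                           ┃    
                  ┃│                           ┃    
                  ┃│                           ┃    
                  ┃│Score:                     ┃    
                  ┃━━━━━━━━━━━━━━━━━━━━━━━━━━━━┛    
json              ┃                                 
ml                ┃                                 
                  ┃                                 
                  ┃                                 
l                 ┃                                 
                  ┃                                 
ml                ┃                                 
                  ┃                                 
                  ┃                                 
                  ┃                                 


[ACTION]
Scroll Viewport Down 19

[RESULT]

        ┃ Tetris                               ┃    
        ┠──────────────────────────────────────┨    
━━━━━━━━━━━━━━━━━━┓│Next:                      ┃    
                  ┃│████                       ┃    
──────────────────┨│                           ┃    
                  ┃│                           ┃    
                  ┃│                           ┃    
                  ┃│                           ┃    
                  ┃│Score:                     ┃    
                  ┃━━━━━━━━━━━━━━━━━━━━━━━━━━━━┛    
json              ┃                                 
ml                ┃                                 
                  ┃                                 
                  ┃                                 
l                 ┃                                 
                  ┃                                 
ml                ┃                                 
                  ┃                                 
                  ┃                                 
                  ┃                                 
son               ┃                                 
━━━━━━━━━━━━━━━━━━┛                                 


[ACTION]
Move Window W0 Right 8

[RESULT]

                ┃ Tetris                            
                ┠───────────────────────────────────
━━━━━━━━━━━━━━━━━━┓        │Next:                   
                  ┃        │████                    
──────────────────┨        │                        
                  ┃        │                        
                  ┃        │                        
                  ┃        │                        
                  ┃        │Score:                  
                  ┃━━━━━━━━━━━━━━━━━━━━━━━━━━━━━━━━━
json              ┃                                 
ml                ┃                                 
                  ┃                                 
                  ┃                                 
l                 ┃                                 
                  ┃                                 
ml                ┃                                 
                  ┃                                 
                  ┃                                 
                  ┃                                 
son               ┃                                 
━━━━━━━━━━━━━━━━━━┛                                 


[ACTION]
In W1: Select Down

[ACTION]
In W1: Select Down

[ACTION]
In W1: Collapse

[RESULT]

                ┃ Tetris                            
                ┠───────────────────────────────────
━━━━━━━━━━━━━━━━━━┓        │Next:                   
                  ┃        │████                    
──────────────────┨        │                        
                  ┃        │                        
                  ┃        │                        
                  ┃        │                        
                  ┃        │Score:                  
                  ┃━━━━━━━━━━━━━━━━━━━━━━━━━━━━━━━━━
l                 ┃                                 
                  ┃                                 
ml                ┃                                 
                  ┃                                 
                  ┃                                 
                  ┃                                 
son               ┃                                 
                  ┃                                 
                  ┃                                 
                  ┃                                 
json              ┃                                 
━━━━━━━━━━━━━━━━━━┛                                 


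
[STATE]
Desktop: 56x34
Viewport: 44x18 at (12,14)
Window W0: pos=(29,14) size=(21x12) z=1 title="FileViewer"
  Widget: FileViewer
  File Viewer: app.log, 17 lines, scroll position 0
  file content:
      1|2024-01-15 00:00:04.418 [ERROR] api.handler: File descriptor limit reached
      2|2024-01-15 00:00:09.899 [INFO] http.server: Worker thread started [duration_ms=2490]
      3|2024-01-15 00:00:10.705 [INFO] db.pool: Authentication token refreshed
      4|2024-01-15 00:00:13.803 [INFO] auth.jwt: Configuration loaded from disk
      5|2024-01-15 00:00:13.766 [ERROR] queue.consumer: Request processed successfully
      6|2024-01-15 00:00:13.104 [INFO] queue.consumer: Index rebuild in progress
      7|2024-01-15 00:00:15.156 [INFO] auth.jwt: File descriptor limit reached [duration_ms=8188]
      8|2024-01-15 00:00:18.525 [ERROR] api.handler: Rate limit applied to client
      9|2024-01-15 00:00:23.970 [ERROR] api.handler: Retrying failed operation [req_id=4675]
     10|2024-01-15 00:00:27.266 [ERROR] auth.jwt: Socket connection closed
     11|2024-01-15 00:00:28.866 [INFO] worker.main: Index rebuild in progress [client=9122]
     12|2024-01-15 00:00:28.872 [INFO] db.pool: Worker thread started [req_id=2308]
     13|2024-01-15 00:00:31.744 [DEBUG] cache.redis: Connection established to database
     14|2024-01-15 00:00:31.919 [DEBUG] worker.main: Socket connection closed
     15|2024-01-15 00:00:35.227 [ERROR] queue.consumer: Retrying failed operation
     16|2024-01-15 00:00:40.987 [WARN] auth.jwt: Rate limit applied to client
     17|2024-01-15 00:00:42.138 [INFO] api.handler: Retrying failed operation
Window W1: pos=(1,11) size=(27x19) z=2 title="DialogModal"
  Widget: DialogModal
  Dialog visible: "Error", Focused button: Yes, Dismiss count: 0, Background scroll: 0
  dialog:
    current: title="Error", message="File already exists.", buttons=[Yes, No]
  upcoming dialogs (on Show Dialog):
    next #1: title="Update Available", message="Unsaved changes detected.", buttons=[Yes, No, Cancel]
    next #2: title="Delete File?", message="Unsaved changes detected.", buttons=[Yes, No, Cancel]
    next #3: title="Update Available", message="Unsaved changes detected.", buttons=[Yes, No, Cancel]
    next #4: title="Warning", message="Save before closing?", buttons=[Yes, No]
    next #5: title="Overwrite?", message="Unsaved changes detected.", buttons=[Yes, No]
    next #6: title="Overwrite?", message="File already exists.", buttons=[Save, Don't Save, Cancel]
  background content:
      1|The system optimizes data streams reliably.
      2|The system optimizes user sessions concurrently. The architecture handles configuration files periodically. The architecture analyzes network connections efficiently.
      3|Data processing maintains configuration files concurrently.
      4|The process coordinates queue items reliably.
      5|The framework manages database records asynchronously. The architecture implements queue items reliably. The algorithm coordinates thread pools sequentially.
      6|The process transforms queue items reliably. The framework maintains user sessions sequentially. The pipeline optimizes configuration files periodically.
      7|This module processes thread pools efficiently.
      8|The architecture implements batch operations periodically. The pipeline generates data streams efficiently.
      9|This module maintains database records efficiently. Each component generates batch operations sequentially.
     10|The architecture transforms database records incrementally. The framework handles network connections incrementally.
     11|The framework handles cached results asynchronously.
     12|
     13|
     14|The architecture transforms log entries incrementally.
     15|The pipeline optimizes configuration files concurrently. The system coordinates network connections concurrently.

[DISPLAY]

 optimizes data┃ ┏━━━━━━━━━━━━━━━━━━━┓      
 optimizes user┃ ┃ FileViewer        ┃      
ssing maintains┃ ┠───────────────────┨      
s coordinates q┃ ┃2024-01-15 00:00:0▲┃      
ork manages dat┃ ┃2024-01-15 00:00:0█┃      
────────────┐qu┃ ┃2024-01-15 00:00:1░┃      
Error       │hr┃ ┃2024-01-15 00:00:1░┃      
ready exists│en┃ ┃2024-01-15 00:00:1░┃      
es]  No     │at┃ ┃2024-01-15 00:00:1░┃      
────────────┘or┃ ┃2024-01-15 00:00:1░┃      
ork handles cac┃ ┃2024-01-15 00:00:1▼┃      
               ┃ ┗━━━━━━━━━━━━━━━━━━━┛      
               ┃                            
ecture transfor┃                            
ne optimizes co┃                            
━━━━━━━━━━━━━━━┛                            
                                            
                                            


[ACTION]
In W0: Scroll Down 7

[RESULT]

 optimizes data┃ ┏━━━━━━━━━━━━━━━━━━━┓      
 optimizes user┃ ┃ FileViewer        ┃      
ssing maintains┃ ┠───────────────────┨      
s coordinates q┃ ┃2024-01-15 00:00:1▲┃      
ork manages dat┃ ┃2024-01-15 00:00:2░┃      
────────────┐qu┃ ┃2024-01-15 00:00:2░┃      
Error       │hr┃ ┃2024-01-15 00:00:2░┃      
ready exists│en┃ ┃2024-01-15 00:00:2░┃      
es]  No     │at┃ ┃2024-01-15 00:00:3█┃      
────────────┘or┃ ┃2024-01-15 00:00:3░┃      
ork handles cac┃ ┃2024-01-15 00:00:3▼┃      
               ┃ ┗━━━━━━━━━━━━━━━━━━━┛      
               ┃                            
ecture transfor┃                            
ne optimizes co┃                            
━━━━━━━━━━━━━━━┛                            
                                            
                                            


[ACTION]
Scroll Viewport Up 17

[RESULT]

                                            
                                            
                                            
                                            
                                            
                                            
                                            
                                            
                                            
                                            
                                            
━━━━━━━━━━━━━━━┓                            
al             ┃                            
───────────────┨                            
 optimizes data┃ ┏━━━━━━━━━━━━━━━━━━━┓      
 optimizes user┃ ┃ FileViewer        ┃      
ssing maintains┃ ┠───────────────────┨      
s coordinates q┃ ┃2024-01-15 00:00:1▲┃      


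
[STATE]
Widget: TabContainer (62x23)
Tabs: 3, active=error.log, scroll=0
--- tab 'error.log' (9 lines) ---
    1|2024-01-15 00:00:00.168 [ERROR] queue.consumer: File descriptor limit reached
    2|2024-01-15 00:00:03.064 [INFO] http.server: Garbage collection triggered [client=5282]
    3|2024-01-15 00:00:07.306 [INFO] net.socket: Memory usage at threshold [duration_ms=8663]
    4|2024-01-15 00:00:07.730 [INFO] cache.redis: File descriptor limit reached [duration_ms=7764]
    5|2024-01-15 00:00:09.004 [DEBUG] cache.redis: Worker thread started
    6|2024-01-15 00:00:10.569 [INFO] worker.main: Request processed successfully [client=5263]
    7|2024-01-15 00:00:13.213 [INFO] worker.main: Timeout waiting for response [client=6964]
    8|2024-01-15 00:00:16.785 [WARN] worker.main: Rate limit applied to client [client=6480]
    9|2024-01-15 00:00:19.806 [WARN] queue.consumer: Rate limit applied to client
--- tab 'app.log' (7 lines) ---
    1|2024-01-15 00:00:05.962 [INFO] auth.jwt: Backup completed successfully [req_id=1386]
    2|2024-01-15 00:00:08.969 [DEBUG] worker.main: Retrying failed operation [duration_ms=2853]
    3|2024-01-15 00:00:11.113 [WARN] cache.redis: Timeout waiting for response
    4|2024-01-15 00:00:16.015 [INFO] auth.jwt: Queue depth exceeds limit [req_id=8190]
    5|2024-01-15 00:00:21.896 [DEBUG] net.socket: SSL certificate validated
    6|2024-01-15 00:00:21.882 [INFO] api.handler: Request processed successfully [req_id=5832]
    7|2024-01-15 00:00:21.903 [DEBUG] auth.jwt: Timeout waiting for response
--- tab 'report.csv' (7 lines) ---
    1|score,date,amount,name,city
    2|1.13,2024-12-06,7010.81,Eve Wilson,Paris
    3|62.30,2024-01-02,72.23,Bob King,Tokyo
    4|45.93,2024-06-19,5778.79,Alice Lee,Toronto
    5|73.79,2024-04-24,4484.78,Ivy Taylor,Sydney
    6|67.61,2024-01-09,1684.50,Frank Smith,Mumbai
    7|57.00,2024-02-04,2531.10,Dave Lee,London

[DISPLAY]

[error.log]│ app.log │ report.csv                             
──────────────────────────────────────────────────────────────
2024-01-15 00:00:00.168 [ERROR] queue.consumer: File descripto
2024-01-15 00:00:03.064 [INFO] http.server: Garbage collection
2024-01-15 00:00:07.306 [INFO] net.socket: Memory usage at thr
2024-01-15 00:00:07.730 [INFO] cache.redis: File descriptor li
2024-01-15 00:00:09.004 [DEBUG] cache.redis: Worker thread sta
2024-01-15 00:00:10.569 [INFO] worker.main: Request processed 
2024-01-15 00:00:13.213 [INFO] worker.main: Timeout waiting fo
2024-01-15 00:00:16.785 [WARN] worker.main: Rate limit applied
2024-01-15 00:00:19.806 [WARN] queue.consumer: Rate limit appl
                                                              
                                                              
                                                              
                                                              
                                                              
                                                              
                                                              
                                                              
                                                              
                                                              
                                                              
                                                              


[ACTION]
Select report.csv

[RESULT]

 error.log │ app.log │[report.csv]                            
──────────────────────────────────────────────────────────────
score,date,amount,name,city                                   
1.13,2024-12-06,7010.81,Eve Wilson,Paris                      
62.30,2024-01-02,72.23,Bob King,Tokyo                         
45.93,2024-06-19,5778.79,Alice Lee,Toronto                    
73.79,2024-04-24,4484.78,Ivy Taylor,Sydney                    
67.61,2024-01-09,1684.50,Frank Smith,Mumbai                   
57.00,2024-02-04,2531.10,Dave Lee,London                      
                                                              
                                                              
                                                              
                                                              
                                                              
                                                              
                                                              
                                                              
                                                              
                                                              
                                                              
                                                              
                                                              
                                                              


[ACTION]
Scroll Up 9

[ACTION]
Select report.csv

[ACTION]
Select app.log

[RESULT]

 error.log │[app.log]│ report.csv                             
──────────────────────────────────────────────────────────────
2024-01-15 00:00:05.962 [INFO] auth.jwt: Backup completed succ
2024-01-15 00:00:08.969 [DEBUG] worker.main: Retrying failed o
2024-01-15 00:00:11.113 [WARN] cache.redis: Timeout waiting fo
2024-01-15 00:00:16.015 [INFO] auth.jwt: Queue depth exceeds l
2024-01-15 00:00:21.896 [DEBUG] net.socket: SSL certificate va
2024-01-15 00:00:21.882 [INFO] api.handler: Request processed 
2024-01-15 00:00:21.903 [DEBUG] auth.jwt: Timeout waiting for 
                                                              
                                                              
                                                              
                                                              
                                                              
                                                              
                                                              
                                                              
                                                              
                                                              
                                                              
                                                              
                                                              
                                                              
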